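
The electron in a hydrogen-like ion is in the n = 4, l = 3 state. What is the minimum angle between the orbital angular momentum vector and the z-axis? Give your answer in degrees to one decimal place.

θ_min ≈ 30.0°

|L| = ℏ√(l(l+1)) = 2√3 ℏ.
The smallest angle corresponds to the largest L_z, i.e. m_l = l = 3, giving L_z = 3ℏ.
cos θ_min = 3/√12, so θ_min ≈ 30.0°.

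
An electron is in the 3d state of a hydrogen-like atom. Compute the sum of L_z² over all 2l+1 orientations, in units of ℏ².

Σ(L_z)² = 10 ℏ²

For 3d, l = 2.
m_l ∈ {-2, -1, 0, 1, 2}.
Σ m_l² = 2·(1 + 4) = 10.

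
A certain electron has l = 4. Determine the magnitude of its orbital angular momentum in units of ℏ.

|L| = ℏ√(l(l+1)) = ℏ√(4·5) = 2√5 ℏ

|L| = 2√5 ℏ ≈ 4.472ℏ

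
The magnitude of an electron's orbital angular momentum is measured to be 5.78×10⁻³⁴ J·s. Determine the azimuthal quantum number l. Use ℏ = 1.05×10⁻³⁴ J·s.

l = 5

Dividing by ℏ: |L|/ℏ ≈ 5.505.
Set l(l+1) = 30.30; the integer solution is l = 5.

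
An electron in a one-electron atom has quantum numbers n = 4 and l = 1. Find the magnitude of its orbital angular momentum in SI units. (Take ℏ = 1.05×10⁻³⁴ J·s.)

|L| = ℏ√(l(l+1)) = ℏ√(1·2) = √2 ℏ
Numerically, |L| = 1.414 × (1.05×10⁻³⁴ J·s) = 1.48×10⁻³⁴ J·s.

|L| = 1.48×10⁻³⁴ J·s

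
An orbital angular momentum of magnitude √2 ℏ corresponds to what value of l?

Since |L|² = l(l+1)ℏ², l(l+1) = 2.
l² + l − 2 = 0 ⇒ l = 1.

l = 1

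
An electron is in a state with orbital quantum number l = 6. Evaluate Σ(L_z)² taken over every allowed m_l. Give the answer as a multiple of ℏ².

Σ(L_z)² = 182 ℏ²

m_l ∈ {-6, -5, -4, -3, -2, -1, 0, 1, 2, 3, 4, 5, 6}.
Σ m_l² = l(l+1)(2l+1)/3 = 6·7·13/3 = 182.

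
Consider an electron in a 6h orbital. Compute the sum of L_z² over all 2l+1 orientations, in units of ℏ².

6h means n = 6, l = 5.
The allowed m_l values are -5, -4, -3, -2, -1, 0, 1, 2, 3, 4, 5.
Summing m² from −5 to 5: Σ m_l² = 110.

Σ(L_z)² = 110 ℏ²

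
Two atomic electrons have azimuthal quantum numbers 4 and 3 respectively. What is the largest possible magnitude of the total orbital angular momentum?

|L_tot|_max = 2√14 ℏ ≈ 7.483ℏ

L runs from |4 − 3| = 1 to 4 + 3 = 7.
So L can be 1, 2, 3, 4, 5, 6, 7.
The largest magnitude corresponds to L = 7: |L_tot| = ℏ√(7·8) = 2√14 ℏ.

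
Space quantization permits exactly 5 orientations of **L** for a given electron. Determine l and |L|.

l = 2, |L| = √6 ℏ ≈ 2.449ℏ

5 = 2l + 1, so l = (5−1)/2 = 2.
|L| = ℏ√(l(l+1)) = ℏ√(2·3) = √6 ℏ.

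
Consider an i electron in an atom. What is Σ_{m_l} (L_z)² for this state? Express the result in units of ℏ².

I corresponds to l = 6.
m_l ∈ {-6, -5, -4, -3, -2, -1, 0, 1, 2, 3, 4, 5, 6}.
Summing m² from −6 to 6: Σ m_l² = 182.

Σ(L_z)² = 182 ℏ²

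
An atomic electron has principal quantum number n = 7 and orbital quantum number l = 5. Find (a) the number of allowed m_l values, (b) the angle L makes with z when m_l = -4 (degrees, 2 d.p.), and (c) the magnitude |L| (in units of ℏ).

11 values; θ(m_l=-4) ≈ 136.91°; |L| = √30 ℏ ≈ 5.477ℏ

There are 2l+1 = 11 values of m_l.
For m_l = -4: cos θ = -4/√30, θ ≈ 136.91°.
|L| = ℏ√(5·6) = √30 ℏ ≈ 5.477ℏ.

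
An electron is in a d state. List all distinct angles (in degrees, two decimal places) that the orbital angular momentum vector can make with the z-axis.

θ ∈ {35.26°, 65.91°, 90.00°, 114.09°, 144.74°}

The letter d corresponds to l = 2.
|L| = √(l(l+1)) ℏ = √6 ℏ.
cos θ = m_l/√6 for each m_l ∈ {-2, -1, 0, 1, 2}.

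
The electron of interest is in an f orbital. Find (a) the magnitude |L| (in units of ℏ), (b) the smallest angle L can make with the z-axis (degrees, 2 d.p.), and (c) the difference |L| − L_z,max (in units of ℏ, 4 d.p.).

An f state has l = 3.
|L| = ℏ√(3·4) = 2√3 ℏ ≈ 3.464ℏ.
cos θ_min = 3/√12, so θ_min ≈ 30.00°.
|L| − L_z,max = (2√3 − 3)ℏ ≈ 0.4641ℏ.

|L| = 2√3 ℏ ≈ 3.464ℏ; θ_min ≈ 30.00°; |L|−L_z,max ≈ 0.4641ℏ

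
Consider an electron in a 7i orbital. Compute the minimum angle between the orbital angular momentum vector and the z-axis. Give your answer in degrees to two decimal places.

θ_min ≈ 22.21°

7i means n = 7, l = 6.
|L|² = l(l+1)ℏ² = 42ℏ², so |L| = √42 ℏ.
The smallest angle corresponds to the largest L_z, i.e. m_l = l = 6, giving L_z = 6ℏ.
cos θ_min = 6/√42, so θ_min ≈ 22.21°.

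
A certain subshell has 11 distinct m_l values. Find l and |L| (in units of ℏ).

l = 5, |L| = √30 ℏ ≈ 5.477ℏ

Since there are 2l+1 = 11 values of m_l, l = 5.
Then |L| = √(l(l+1)) ℏ = √30 ℏ.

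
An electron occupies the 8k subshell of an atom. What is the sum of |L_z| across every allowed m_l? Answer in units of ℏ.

Σ|L_z| = 56 ℏ

The 8k subshell has l = 7.
m_l ∈ {-7, -6, -5, -4, -3, -2, -1, 0, 1, 2, 3, 4, 5, 6, 7}.
Σ|m_l| = 2·7(7+1)/2 = 56.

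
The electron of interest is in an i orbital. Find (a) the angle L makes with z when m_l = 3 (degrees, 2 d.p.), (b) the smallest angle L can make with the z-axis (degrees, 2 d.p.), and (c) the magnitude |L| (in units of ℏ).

θ(m_l=3) ≈ 62.42°; θ_min ≈ 22.21°; |L| = √42 ℏ ≈ 6.481ℏ

For an i orbital, l = 6.
For m_l = 3: cos θ = 3/√42, θ ≈ 62.42°.
cos θ_min = 6/√42, so θ_min ≈ 22.21°.
|L| = ℏ√(6·7) = √42 ℏ ≈ 6.481ℏ.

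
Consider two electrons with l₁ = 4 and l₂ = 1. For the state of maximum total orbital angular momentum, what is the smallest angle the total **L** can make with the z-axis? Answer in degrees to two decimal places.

θ_min ≈ 24.09°

L runs from |4 − 1| = 3 to 4 + 1 = 5.
Allowed values: L = 3, 4, 5.
The maximum is L = 5, with |L_tot| = ℏ√(5·6) = √30 ℏ.
The minimum angle with z is arccos(5/√30) ≈ 24.09°.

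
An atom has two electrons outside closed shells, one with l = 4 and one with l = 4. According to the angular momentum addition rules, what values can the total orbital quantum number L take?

L runs from |4 − 4| = 0 to 4 + 4 = 8.
L ∈ {0, 1, 2, 3, 4, 5, 6, 7, 8}.

L = 0, 1, 2, 3, 4, 5, 6, 7, 8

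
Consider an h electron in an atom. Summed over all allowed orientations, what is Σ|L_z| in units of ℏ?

The letter h corresponds to l = 5.
m_l runs from −5 to 5, i.e. {-5, -4, -3, -2, -1, 0, 1, 2, 3, 4, 5}.
Σ|m_l| = 2(1+2+…+5) = 30.

Σ|L_z| = 30 ℏ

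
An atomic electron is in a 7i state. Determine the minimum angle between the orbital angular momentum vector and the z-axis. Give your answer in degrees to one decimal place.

7i means n = 7, l = 6.
|L|² = l(l+1)ℏ² = 42ℏ², so |L| = √42 ℏ.
The smallest angle corresponds to the largest L_z, i.e. m_l = l = 6, giving L_z = 6ℏ.
cos θ_min = 6/√42, so θ_min ≈ 22.2°.

θ_min ≈ 22.2°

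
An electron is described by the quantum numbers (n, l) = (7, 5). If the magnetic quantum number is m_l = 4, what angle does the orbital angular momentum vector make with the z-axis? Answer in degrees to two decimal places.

|L| = ℏ√(l(l+1)) = √30 ℏ.
L_z = m_l ℏ = 4ℏ.
cos θ = L_z/|L| = 4/√30, so θ ≈ 43.09°.

θ ≈ 43.09°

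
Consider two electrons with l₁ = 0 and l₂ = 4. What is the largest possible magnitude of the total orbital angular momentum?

Angular momentum addition gives L = |l₁ − l₂|, …, l₁ + l₂.
So L can be 4.
The largest magnitude corresponds to L = 4: |L_tot| = ℏ√(4·5) = 2√5 ℏ.

|L_tot|_max = 2√5 ℏ ≈ 4.472ℏ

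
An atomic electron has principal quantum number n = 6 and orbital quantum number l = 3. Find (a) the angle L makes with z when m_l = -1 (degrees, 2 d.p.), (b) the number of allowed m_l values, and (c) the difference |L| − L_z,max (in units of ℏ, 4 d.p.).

θ(m_l=-1) ≈ 106.78°; 7 values; |L|−L_z,max ≈ 0.4641ℏ

For m_l = -1: cos θ = -1/√12, θ ≈ 106.78°.
There are 2l+1 = 7 values of m_l.
|L| − L_z,max = (2√3 − 3)ℏ ≈ 0.4641ℏ.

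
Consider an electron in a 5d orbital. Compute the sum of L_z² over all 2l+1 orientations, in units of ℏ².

5d means n = 5, l = 2.
m_l ∈ {-2, -1, 0, 1, 2}.
Σ m_l² = l(l+1)(2l+1)/3 = 2·3·5/3 = 10.

Σ(L_z)² = 10 ℏ²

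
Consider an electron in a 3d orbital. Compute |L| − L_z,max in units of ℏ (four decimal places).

The 3d subshell has l = 2.
|L| = √6 ℏ ≈ 2.4495ℏ, while L_z,max = lℏ = 2ℏ.
The difference is (√6 − 2)ℏ ≈ 0.4495ℏ.

|L| − L_z,max ≈ 0.4495ℏ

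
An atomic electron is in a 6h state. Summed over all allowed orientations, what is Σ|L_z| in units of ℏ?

Σ|L_z| = 30 ℏ

6h means n = 6, l = 5.
m_l runs from −5 to 5, i.e. {-5, -4, -3, -2, -1, 0, 1, 2, 3, 4, 5}.
Σ|m_l| = 2·5(5+1)/2 = 30.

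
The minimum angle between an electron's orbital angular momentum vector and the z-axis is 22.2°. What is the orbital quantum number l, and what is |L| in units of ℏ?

cos θ_min = l/√(l(l+1)) = √(l/(l+1)), so l/(l+1) = cos²(22.2°) = 0.8572.
l = cos²θ/sin²θ ≈ 6.
Then |L| = ℏ√(6·7) = √42 ℏ.

l = 6, |L| = √42 ℏ ≈ 6.481ℏ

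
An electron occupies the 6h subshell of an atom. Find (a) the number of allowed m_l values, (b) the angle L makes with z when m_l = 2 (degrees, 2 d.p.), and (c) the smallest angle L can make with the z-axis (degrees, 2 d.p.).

For 6h, l = 5.
There are 2l+1 = 11 values of m_l.
For m_l = 2: cos θ = 2/√30, θ ≈ 68.58°.
cos θ_min = 5/√30, so θ_min ≈ 24.09°.

11 values; θ(m_l=2) ≈ 68.58°; θ_min ≈ 24.09°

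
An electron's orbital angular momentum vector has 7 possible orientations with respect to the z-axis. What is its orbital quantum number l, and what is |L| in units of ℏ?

l = 3, |L| = 2√3 ℏ ≈ 3.464ℏ

Since there are 2l+1 = 7 values of m_l, l = 3.
Then |L| = √(l(l+1)) ℏ = 2√3 ℏ.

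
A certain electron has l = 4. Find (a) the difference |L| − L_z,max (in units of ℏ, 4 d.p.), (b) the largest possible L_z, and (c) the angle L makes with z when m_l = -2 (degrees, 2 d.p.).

|L|−L_z,max ≈ 0.4721ℏ; L_z,max = 4ℏ; θ(m_l=-2) ≈ 116.57°

|L| − L_z,max = (2√5 − 4)ℏ ≈ 0.4721ℏ.
L_z,max = lℏ = 4ℏ.
For m_l = -2: cos θ = -2/√20, θ ≈ 116.57°.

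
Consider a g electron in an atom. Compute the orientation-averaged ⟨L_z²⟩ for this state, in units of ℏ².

For a g orbital, l = 4.
m_l ∈ {-4, -3, -2, -1, 0, 1, 2, 3, 4}.
Average of L_z² over 9 states: 60/9 ℏ² = 6.667 ℏ².

⟨L_z²⟩ = 6.667 ℏ²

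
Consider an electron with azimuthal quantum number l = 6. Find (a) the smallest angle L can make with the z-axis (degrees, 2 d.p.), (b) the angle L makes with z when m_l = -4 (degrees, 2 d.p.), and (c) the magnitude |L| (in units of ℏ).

cos θ_min = 6/√42, so θ_min ≈ 22.21°.
For m_l = -4: cos θ = -4/√42, θ ≈ 128.11°.
|L| = ℏ√(6·7) = √42 ℏ ≈ 6.481ℏ.

θ_min ≈ 22.21°; θ(m_l=-4) ≈ 128.11°; |L| = √42 ℏ ≈ 6.481ℏ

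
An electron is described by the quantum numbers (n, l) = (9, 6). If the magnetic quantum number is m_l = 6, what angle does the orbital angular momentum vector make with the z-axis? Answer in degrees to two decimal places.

|L| = ℏ√(l(l+1)) = √42 ℏ.
L_z = m_l ℏ = 6ℏ.
cos θ = L_z/|L| = 6/√42, so θ ≈ 22.21°.

θ ≈ 22.21°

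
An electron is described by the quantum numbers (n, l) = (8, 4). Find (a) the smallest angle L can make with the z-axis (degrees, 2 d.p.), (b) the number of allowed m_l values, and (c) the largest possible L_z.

θ_min ≈ 26.57°; 9 values; L_z,max = 4ℏ

cos θ_min = 4/√20, so θ_min ≈ 26.57°.
There are 2l+1 = 9 values of m_l.
L_z,max = lℏ = 4ℏ.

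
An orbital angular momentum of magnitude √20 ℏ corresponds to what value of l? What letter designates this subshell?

|L| = ℏ√(l(l+1)), so l(l+1) = 20.
The positive root is l = 4.

l = 4 (g orbital)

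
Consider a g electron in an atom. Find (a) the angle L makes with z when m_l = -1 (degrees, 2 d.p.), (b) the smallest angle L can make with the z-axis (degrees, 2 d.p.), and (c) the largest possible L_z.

The letter g corresponds to l = 4.
For m_l = -1: cos θ = -1/√20, θ ≈ 102.92°.
cos θ_min = 4/√20, so θ_min ≈ 26.57°.
L_z,max = lℏ = 4ℏ.

θ(m_l=-1) ≈ 102.92°; θ_min ≈ 26.57°; L_z,max = 4ℏ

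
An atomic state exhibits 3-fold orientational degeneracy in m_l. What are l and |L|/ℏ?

l = 1, |L| = √2 ℏ ≈ 1.414ℏ

Since there are 2l+1 = 3 values of m_l, l = 1.
|L| = ℏ√(l(l+1)) = ℏ√(1·2) = √2 ℏ.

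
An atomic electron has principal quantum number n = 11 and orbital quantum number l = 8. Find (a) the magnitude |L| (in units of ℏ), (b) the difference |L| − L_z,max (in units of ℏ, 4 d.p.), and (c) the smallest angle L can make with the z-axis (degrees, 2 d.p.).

|L| = 6√2 ℏ ≈ 8.485ℏ; |L|−L_z,max ≈ 0.4853ℏ; θ_min ≈ 19.47°

|L| = ℏ√(8·9) = 6√2 ℏ ≈ 8.485ℏ.
|L| − L_z,max = (6√2 − 8)ℏ ≈ 0.4853ℏ.
cos θ_min = 8/√72, so θ_min ≈ 19.47°.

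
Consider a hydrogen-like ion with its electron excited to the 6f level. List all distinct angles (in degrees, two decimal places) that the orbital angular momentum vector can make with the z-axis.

The 6f level has l = 3.
|L| = ℏ√(l(l+1)) = 2√3 ℏ.
cos θ = m_l/√12 for each m_l ∈ {-3, -2, -1, 0, 1, 2, 3}.

θ ∈ {30.00°, 54.74°, 73.22°, 90.00°, 106.78°, 125.26°, 150.00°}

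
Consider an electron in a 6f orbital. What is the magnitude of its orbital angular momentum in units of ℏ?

|L| = 2√3 ℏ ≈ 3.464ℏ

For 6f, l = 3.
|L| = ℏ√(l(l+1)) = ℏ√(3·4) = 2√3 ℏ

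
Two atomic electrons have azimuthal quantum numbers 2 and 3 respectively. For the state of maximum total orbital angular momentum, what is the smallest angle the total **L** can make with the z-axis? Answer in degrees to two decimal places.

θ_min ≈ 24.09°

Angular momentum addition gives L = |l₁ − l₂|, …, l₁ + l₂.
L ∈ {1, 2, 3, 4, 5}.
The maximum is L = 5, with |L_tot| = ℏ√(5·6) = √30 ℏ.
The minimum angle with z is arccos(5/√30) ≈ 24.09°.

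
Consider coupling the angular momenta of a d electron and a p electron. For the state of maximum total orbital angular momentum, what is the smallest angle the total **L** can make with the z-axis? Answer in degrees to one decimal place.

Angular momentum addition gives L = |l₁ − l₂|, …, l₁ + l₂.
Allowed values: L = 1, 2, 3.
The maximum is L = 3, with |L_tot| = ℏ√(3·4) = 2√3 ℏ.
The minimum angle with z is arccos(3/√12) ≈ 30.0°.

θ_min ≈ 30.0°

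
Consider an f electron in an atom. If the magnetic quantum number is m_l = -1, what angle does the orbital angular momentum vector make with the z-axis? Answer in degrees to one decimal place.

θ ≈ 106.8°

For an f orbital, l = 3.
|L|² = l(l+1)ℏ² = 12ℏ², so |L| = 2√3 ℏ.
L_z = m_l ℏ = −1ℏ.
cos θ = L_z/|L| = -1/√12, so θ ≈ 106.8°.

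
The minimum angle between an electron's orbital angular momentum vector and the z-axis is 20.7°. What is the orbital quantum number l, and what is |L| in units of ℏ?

l = 7, |L| = 2√14 ℏ ≈ 7.483ℏ

cos²θ_min = l/(l+1) = 0.8751.
l = cos²θ/sin²θ ≈ 7.
Then |L| = ℏ√(7·8) = 2√14 ℏ.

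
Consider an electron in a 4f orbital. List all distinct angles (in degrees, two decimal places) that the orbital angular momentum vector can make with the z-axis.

θ ∈ {30.00°, 54.74°, 73.22°, 90.00°, 106.78°, 125.26°, 150.00°}

The 4f subshell has l = 3.
|L| = √(l(l+1)) ℏ = 2√3 ℏ.
cos θ = m_l/√12 for each m_l ∈ {-3, -2, -1, 0, 1, 2, 3}.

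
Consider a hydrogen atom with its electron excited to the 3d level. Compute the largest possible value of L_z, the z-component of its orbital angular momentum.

L_z,max = 2ℏ

The 3d level has l = 2.
L_z = m_l ℏ with m_l ∈ {−2, …, 2}; the maximum is m_l = 2.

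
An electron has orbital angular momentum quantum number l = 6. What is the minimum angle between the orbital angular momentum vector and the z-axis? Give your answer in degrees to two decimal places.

|L| = ℏ√(l(l+1)) = √42 ℏ.
The smallest angle corresponds to the largest L_z, i.e. m_l = l = 6, giving L_z = 6ℏ.
cos θ_min = 6/√42, so θ_min ≈ 22.21°.

θ_min ≈ 22.21°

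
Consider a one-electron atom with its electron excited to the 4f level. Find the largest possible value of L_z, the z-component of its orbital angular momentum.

L_z,max = 3ℏ

The 4f level has l = 3.
L_z = m_l ℏ with m_l ∈ {−3, …, 3}; the maximum is m_l = 3.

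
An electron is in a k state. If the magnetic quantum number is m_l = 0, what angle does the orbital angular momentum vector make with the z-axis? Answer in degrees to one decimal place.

The letter k corresponds to l = 7.
|L|² = l(l+1)ℏ² = 56ℏ², so |L| = 2√14 ℏ.
L_z = m_l ℏ = 0ℏ.
cos θ = L_z/|L| = 0/√56, so θ ≈ 90.0°.

θ ≈ 90.0°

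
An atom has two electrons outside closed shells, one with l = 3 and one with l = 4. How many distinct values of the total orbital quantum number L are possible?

7

L runs from |3 − 4| = 1 to 3 + 4 = 7.
So L can be 1, 2, 3, 4, 5, 6, 7.
That is 7 values.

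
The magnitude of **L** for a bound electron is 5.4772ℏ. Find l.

|L| = ℏ√(l(l+1)), so l(l+1) = 30.
Solving: l = 5.

l = 5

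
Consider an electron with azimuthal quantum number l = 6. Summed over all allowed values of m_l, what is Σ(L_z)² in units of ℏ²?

m_l runs from −6 to 6, i.e. {-6, -5, -4, -3, -2, -1, 0, 1, 2, 3, 4, 5, 6}.
Summing m² from −6 to 6: Σ m_l² = 182.

Σ(L_z)² = 182 ℏ²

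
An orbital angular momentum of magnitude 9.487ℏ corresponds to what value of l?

l = 9

|L| = ℏ√(l(l+1)), so l(l+1) = 90.
Solving: l = 9.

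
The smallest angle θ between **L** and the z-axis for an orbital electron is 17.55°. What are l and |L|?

cos θ_min = l/√(l(l+1)) = √(l/(l+1)), so l/(l+1) = cos²(17.55°) = 0.9091.
Solving: l = 10.
Then |L| = ℏ√(10·11) = √110 ℏ.

l = 10, |L| = √110 ℏ ≈ 10.488ℏ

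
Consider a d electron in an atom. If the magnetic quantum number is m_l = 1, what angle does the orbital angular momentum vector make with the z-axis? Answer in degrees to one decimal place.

θ ≈ 65.9°

A d state has l = 2.
|L|² = l(l+1)ℏ² = 6ℏ², so |L| = √6 ℏ.
L_z = m_l ℏ = 1ℏ.
cos θ = L_z/|L| = 1/√6, so θ ≈ 65.9°.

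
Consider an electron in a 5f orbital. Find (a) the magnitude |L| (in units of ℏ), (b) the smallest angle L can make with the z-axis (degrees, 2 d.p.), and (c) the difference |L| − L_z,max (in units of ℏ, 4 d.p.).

For 5f, l = 3.
|L| = ℏ√(3·4) = 2√3 ℏ ≈ 3.464ℏ.
cos θ_min = 3/√12, so θ_min ≈ 30.00°.
|L| − L_z,max = (2√3 − 3)ℏ ≈ 0.4641ℏ.

|L| = 2√3 ℏ ≈ 3.464ℏ; θ_min ≈ 30.00°; |L|−L_z,max ≈ 0.4641ℏ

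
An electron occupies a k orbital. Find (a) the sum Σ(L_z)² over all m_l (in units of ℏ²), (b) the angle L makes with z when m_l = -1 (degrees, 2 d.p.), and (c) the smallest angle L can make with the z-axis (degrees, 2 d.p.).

A k state has l = 7.
Σ m_l² = 280, so Σ(L_z)² = 280 ℏ².
For m_l = -1: cos θ = -1/√56, θ ≈ 97.68°.
cos θ_min = 7/√56, so θ_min ≈ 20.70°.

Σ(L_z)² = 280 ℏ²; θ(m_l=-1) ≈ 97.68°; θ_min ≈ 20.70°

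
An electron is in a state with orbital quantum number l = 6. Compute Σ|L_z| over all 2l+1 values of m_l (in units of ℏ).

Σ|L_z| = 42 ℏ

The allowed m_l values are -6, -5, -4, -3, -2, -1, 0, 1, 2, 3, 4, 5, 6.
Σ|m_l| = 2·6(6+1)/2 = 42.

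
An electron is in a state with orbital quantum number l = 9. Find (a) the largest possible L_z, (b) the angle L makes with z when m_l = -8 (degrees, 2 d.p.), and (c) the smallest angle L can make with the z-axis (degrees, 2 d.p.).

L_z,max = 9ℏ; θ(m_l=-8) ≈ 147.49°; θ_min ≈ 18.43°

L_z,max = lℏ = 9ℏ.
For m_l = -8: cos θ = -8/√90, θ ≈ 147.49°.
cos θ_min = 9/√90, so θ_min ≈ 18.43°.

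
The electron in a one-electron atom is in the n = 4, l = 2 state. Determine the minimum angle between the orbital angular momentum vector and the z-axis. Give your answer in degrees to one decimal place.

θ_min ≈ 35.3°

|L| = ℏ√(l(l+1)) = √6 ℏ.
The smallest angle corresponds to the largest L_z, i.e. m_l = l = 2, giving L_z = 2ℏ.
cos θ_min = 2/√6, so θ_min ≈ 35.3°.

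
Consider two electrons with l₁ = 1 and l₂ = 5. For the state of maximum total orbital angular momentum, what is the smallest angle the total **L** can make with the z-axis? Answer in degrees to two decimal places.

The total orbital quantum number L ranges from |l₁ − l₂| to l₁ + l₂ in integer steps.
So L can be 4, 5, 6.
The maximum is L = 6, with |L_tot| = ℏ√(6·7) = √42 ℏ.
The minimum angle with z is arccos(6/√42) ≈ 22.21°.

θ_min ≈ 22.21°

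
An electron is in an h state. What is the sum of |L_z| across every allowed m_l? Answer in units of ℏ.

Σ|L_z| = 30 ℏ

The letter h corresponds to l = 5.
m_l ∈ {-5, -4, -3, -2, -1, 0, 1, 2, 3, 4, 5}.
Σ|m_l| = 2(1+2+…+5) = 30.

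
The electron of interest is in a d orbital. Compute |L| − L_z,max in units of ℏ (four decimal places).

For a d orbital, l = 2.
|L| = √6 ℏ ≈ 2.4495ℏ, while L_z,max = lℏ = 2ℏ.
The difference is (√6 − 2)ℏ ≈ 0.4495ℏ.

|L| − L_z,max ≈ 0.4495ℏ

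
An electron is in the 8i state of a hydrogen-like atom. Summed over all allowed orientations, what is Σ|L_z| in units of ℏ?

Σ|L_z| = 42 ℏ

The 8i subshell has l = 6.
The allowed m_l values are -6, -5, -4, -3, -2, -1, 0, 1, 2, 3, 4, 5, 6.
Σ|m_l| = 2(1+2+…+6) = 42.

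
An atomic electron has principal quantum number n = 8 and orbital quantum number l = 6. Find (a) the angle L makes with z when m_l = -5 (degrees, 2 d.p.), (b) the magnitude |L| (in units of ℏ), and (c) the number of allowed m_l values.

For m_l = -5: cos θ = -5/√42, θ ≈ 140.49°.
|L| = ℏ√(6·7) = √42 ℏ ≈ 6.481ℏ.
There are 2l+1 = 13 values of m_l.

θ(m_l=-5) ≈ 140.49°; |L| = √42 ℏ ≈ 6.481ℏ; 13 values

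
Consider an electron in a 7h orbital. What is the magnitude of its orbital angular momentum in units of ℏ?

7h means n = 7, l = 5.
|L| = ℏ√(l(l+1)) = ℏ√(5·6) = √30 ℏ

|L| = √30 ℏ ≈ 5.477ℏ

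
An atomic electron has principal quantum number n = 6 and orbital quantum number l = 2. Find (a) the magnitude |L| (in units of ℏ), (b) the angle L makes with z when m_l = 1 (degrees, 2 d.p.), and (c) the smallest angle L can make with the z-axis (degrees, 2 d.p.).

|L| = ℏ√(2·3) = √6 ℏ ≈ 2.449ℏ.
For m_l = 1: cos θ = 1/√6, θ ≈ 65.91°.
cos θ_min = 2/√6, so θ_min ≈ 35.26°.

|L| = √6 ℏ ≈ 2.449ℏ; θ(m_l=1) ≈ 65.91°; θ_min ≈ 35.26°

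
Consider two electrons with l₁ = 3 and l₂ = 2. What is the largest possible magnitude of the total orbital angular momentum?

Angular momentum addition gives L = |l₁ − l₂|, …, l₁ + l₂.
So L can be 1, 2, 3, 4, 5.
The largest magnitude corresponds to L = 5: |L_tot| = ℏ√(5·6) = √30 ℏ.

|L_tot|_max = √30 ℏ ≈ 5.477ℏ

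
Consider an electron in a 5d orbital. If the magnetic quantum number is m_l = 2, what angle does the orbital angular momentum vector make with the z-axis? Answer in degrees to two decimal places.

5d means n = 5, l = 2.
|L| = √(l(l+1)) ℏ = √6 ℏ.
L_z = m_l ℏ = 2ℏ.
cos θ = L_z/|L| = 2/√6, so θ ≈ 35.26°.

θ ≈ 35.26°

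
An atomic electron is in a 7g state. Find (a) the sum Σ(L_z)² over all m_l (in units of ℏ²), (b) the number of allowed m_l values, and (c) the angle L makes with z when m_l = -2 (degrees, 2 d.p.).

7g means n = 7, l = 4.
Σ m_l² = 60, so Σ(L_z)² = 60 ℏ².
There are 2l+1 = 9 values of m_l.
For m_l = -2: cos θ = -2/√20, θ ≈ 116.57°.

Σ(L_z)² = 60 ℏ²; 9 values; θ(m_l=-2) ≈ 116.57°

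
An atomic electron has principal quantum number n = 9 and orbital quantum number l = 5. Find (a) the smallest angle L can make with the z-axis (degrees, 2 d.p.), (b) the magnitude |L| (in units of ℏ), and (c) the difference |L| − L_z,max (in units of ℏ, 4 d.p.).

cos θ_min = 5/√30, so θ_min ≈ 24.09°.
|L| = ℏ√(5·6) = √30 ℏ ≈ 5.477ℏ.
|L| − L_z,max = (√30 − 5)ℏ ≈ 0.4772ℏ.

θ_min ≈ 24.09°; |L| = √30 ℏ ≈ 5.477ℏ; |L|−L_z,max ≈ 0.4772ℏ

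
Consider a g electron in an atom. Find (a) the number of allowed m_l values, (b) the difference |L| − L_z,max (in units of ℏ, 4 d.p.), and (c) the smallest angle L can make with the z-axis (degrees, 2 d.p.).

9 values; |L|−L_z,max ≈ 0.4721ℏ; θ_min ≈ 26.57°

For a g orbital, l = 4.
There are 2l+1 = 9 values of m_l.
|L| − L_z,max = (2√5 − 4)ℏ ≈ 0.4721ℏ.
cos θ_min = 4/√20, so θ_min ≈ 26.57°.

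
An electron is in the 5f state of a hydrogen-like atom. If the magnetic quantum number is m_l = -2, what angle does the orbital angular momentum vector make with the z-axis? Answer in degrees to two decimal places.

θ ≈ 125.26°

5f means n = 5, l = 3.
|L| = √(l(l+1)) ℏ = 2√3 ℏ.
L_z = m_l ℏ = −2ℏ.
cos θ = L_z/|L| = -2/√12, so θ ≈ 125.26°.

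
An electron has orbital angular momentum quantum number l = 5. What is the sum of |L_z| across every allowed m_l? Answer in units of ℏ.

m_l ∈ {-5, -4, -3, -2, -1, 0, 1, 2, 3, 4, 5}.
Σ|m_l| = l(l+1) = 30.

Σ|L_z| = 30 ℏ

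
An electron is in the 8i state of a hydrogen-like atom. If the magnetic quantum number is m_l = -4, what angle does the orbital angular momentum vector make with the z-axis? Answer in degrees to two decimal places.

θ ≈ 128.11°

8i means n = 8, l = 6.
|L|² = l(l+1)ℏ² = 42ℏ², so |L| = √42 ℏ.
L_z = m_l ℏ = −4ℏ.
cos θ = L_z/|L| = -4/√42, so θ ≈ 128.11°.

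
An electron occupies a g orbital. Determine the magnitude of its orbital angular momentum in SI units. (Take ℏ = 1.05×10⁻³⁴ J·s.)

For a g orbital, l = 4.
|L| = ℏ√(l(l+1)) = ℏ√(4·5) = 2√5 ℏ
Numerically, |L| = 4.472 × (1.05×10⁻³⁴ J·s) = 4.70×10⁻³⁴ J·s.

|L| = 4.70×10⁻³⁴ J·s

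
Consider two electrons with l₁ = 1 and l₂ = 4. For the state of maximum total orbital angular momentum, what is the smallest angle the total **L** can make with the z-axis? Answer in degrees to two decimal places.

θ_min ≈ 24.09°

Angular momentum addition gives L = |l₁ − l₂|, …, l₁ + l₂.
Allowed values: L = 3, 4, 5.
The maximum is L = 5, with |L_tot| = ℏ√(5·6) = √30 ℏ.
The minimum angle with z is arccos(5/√30) ≈ 24.09°.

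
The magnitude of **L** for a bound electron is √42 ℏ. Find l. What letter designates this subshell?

(|L|/ℏ)² = l(l+1) = 42.
The positive root is l = 6.

l = 6 (i orbital)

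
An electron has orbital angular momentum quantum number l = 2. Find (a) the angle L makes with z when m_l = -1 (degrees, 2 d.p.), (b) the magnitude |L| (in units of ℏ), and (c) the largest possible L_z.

θ(m_l=-1) ≈ 114.09°; |L| = √6 ℏ ≈ 2.449ℏ; L_z,max = 2ℏ

For m_l = -1: cos θ = -1/√6, θ ≈ 114.09°.
|L| = ℏ√(2·3) = √6 ℏ ≈ 2.449ℏ.
L_z,max = lℏ = 2ℏ.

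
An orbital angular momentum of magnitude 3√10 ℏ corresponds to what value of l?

l = 9

(|L|/ℏ)² = l(l+1) = 90.
l² + l − 90 = 0 ⇒ l = 9.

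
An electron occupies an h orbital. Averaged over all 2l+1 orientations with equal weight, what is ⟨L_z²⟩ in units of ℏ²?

An h state has l = 5.
The allowed m_l values are -5, -4, -3, -2, -1, 0, 1, 2, 3, 4, 5.
⟨L_z²⟩ = ℏ²·l(l+1)/3 = 10ℏ².

⟨L_z²⟩ = 10 ℏ²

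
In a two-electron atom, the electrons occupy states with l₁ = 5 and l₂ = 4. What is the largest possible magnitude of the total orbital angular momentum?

Angular momentum addition gives L = |l₁ − l₂|, …, l₁ + l₂.
L ∈ {1, 2, 3, 4, 5, 6, 7, 8, 9}.
The largest magnitude corresponds to L = 9: |L_tot| = ℏ√(9·10) = 3√10 ℏ.

|L_tot|_max = 3√10 ℏ ≈ 9.487ℏ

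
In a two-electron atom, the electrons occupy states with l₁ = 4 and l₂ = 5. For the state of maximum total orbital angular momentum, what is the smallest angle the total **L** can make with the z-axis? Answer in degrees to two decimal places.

θ_min ≈ 18.43°

L runs from |4 − 5| = 1 to 4 + 5 = 9.
So L can be 1, 2, 3, 4, 5, 6, 7, 8, 9.
The maximum is L = 9, with |L_tot| = ℏ√(9·10) = 3√10 ℏ.
The minimum angle with z is arccos(9/√90) ≈ 18.43°.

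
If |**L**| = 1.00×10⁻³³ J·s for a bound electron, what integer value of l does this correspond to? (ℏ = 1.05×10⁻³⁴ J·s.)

l = 9

|L|/ℏ = (1.00×10⁻³³)/(1.05×10⁻³⁴) ≈ 9.524.
(|L|/ℏ)² = l(l+1) ≈ 90.70 ⇒ l = 9.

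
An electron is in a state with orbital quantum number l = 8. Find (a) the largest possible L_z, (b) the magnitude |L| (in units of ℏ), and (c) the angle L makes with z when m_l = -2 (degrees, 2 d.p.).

L_z,max = 8ℏ; |L| = 6√2 ℏ ≈ 8.485ℏ; θ(m_l=-2) ≈ 103.63°

L_z,max = lℏ = 8ℏ.
|L| = ℏ√(8·9) = 6√2 ℏ ≈ 8.485ℏ.
For m_l = -2: cos θ = -2/√72, θ ≈ 103.63°.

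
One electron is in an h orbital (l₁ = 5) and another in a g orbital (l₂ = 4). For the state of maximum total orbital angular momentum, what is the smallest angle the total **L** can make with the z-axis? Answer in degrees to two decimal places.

L runs from |5 − 4| = 1 to 5 + 4 = 9.
Allowed values: L = 1, 2, 3, 4, 5, 6, 7, 8, 9.
The maximum is L = 9, with |L_tot| = ℏ√(9·10) = 3√10 ℏ.
The minimum angle with z is arccos(9/√90) ≈ 18.43°.

θ_min ≈ 18.43°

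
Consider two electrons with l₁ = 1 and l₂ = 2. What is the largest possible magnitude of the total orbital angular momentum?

|L_tot|_max = 2√3 ℏ ≈ 3.464ℏ

Angular momentum addition gives L = |l₁ − l₂|, …, l₁ + l₂.
So L can be 1, 2, 3.
The largest magnitude corresponds to L = 3: |L_tot| = ℏ√(3·4) = 2√3 ℏ.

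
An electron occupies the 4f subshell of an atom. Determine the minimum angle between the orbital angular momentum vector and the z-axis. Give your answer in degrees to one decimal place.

θ_min ≈ 30.0°

4f means n = 4, l = 3.
|L|² = l(l+1)ℏ² = 12ℏ², so |L| = 2√3 ℏ.
The smallest angle corresponds to the largest L_z, i.e. m_l = l = 3, giving L_z = 3ℏ.
cos θ_min = 3/√12, so θ_min ≈ 30.0°.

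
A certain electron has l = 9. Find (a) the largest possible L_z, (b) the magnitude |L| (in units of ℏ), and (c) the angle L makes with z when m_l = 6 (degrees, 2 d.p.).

L_z,max = lℏ = 9ℏ.
|L| = ℏ√(9·10) = 3√10 ℏ ≈ 9.487ℏ.
For m_l = 6: cos θ = 6/√90, θ ≈ 50.77°.

L_z,max = 9ℏ; |L| = 3√10 ℏ ≈ 9.487ℏ; θ(m_l=6) ≈ 50.77°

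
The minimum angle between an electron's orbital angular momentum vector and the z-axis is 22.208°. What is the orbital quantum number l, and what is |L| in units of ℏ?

l = 6, |L| = √42 ℏ ≈ 6.481ℏ

cos²θ_min = l/(l+1) = 0.8571.
Solving: l = 6.
Then |L| = ℏ√(6·7) = √42 ℏ.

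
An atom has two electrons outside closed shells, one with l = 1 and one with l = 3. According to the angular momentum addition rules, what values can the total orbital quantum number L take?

L = 2, 3, 4

By the triangle rule, |l₁ − l₂| ≤ L ≤ l₁ + l₂.
Allowed values: L = 2, 3, 4.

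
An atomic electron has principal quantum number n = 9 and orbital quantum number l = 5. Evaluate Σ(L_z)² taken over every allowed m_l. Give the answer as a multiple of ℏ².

m_l ∈ {-5, -4, -3, -2, -1, 0, 1, 2, 3, 4, 5}.
Σ m_l² = 2·(1 + 4 + 9 + 16 + 25) = 110.

Σ(L_z)² = 110 ℏ²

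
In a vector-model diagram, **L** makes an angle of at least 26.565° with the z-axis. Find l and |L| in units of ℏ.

l = 4, |L| = 2√5 ℏ ≈ 4.472ℏ

At minimum angle, m_l = l, so cos θ = l/√(l(l+1)); cos²θ = l/(l+1) = 0.8000.
Thus l = 0.8000/(1 − 0.8000) ≈ 4.
Then |L| = ℏ√(4·5) = 2√5 ℏ.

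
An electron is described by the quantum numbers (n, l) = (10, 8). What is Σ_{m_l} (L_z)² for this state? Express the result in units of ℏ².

m_l runs from −8 to 8, i.e. {-8, -7, -6, -5, -4, -3, -2, -1, 0, 1, 2, 3, 4, 5, 6, 7, 8}.
Σ m_l² = 2·(1 + 4 + 9 + 16 + 25 + 36 + 49 + 64) = 408.

Σ(L_z)² = 408 ℏ²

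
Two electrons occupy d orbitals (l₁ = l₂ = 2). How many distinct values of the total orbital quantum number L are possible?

5

L runs from |2 − 2| = 0 to 2 + 2 = 4.
L ∈ {0, 1, 2, 3, 4}.
That is 5 values.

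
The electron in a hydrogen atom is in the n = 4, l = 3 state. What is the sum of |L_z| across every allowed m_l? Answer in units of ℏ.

Σ|L_z| = 12 ℏ

m_l runs from −3 to 3, i.e. {-3, -2, -1, 0, 1, 2, 3}.
Σ|m_l| = 2(1+2+…+3) = 12.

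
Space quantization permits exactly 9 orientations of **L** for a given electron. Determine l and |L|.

l = 4, |L| = 2√5 ℏ ≈ 4.472ℏ

Since there are 2l+1 = 9 values of m_l, l = 4.
|L| = ℏ√(l(l+1)) = ℏ√(4·5) = 2√5 ℏ.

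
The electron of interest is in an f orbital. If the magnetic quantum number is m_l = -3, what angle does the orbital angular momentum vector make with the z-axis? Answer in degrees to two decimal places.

For an f orbital, l = 3.
|L| = √(l(l+1)) ℏ = 2√3 ℏ.
L_z = m_l ℏ = −3ℏ.
cos θ = L_z/|L| = -3/√12, so θ ≈ 150.00°.

θ ≈ 150.00°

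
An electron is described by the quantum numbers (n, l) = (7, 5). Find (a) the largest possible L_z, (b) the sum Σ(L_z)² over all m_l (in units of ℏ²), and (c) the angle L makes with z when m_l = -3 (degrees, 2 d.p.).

L_z,max = lℏ = 5ℏ.
Σ m_l² = 110, so Σ(L_z)² = 110 ℏ².
For m_l = -3: cos θ = -3/√30, θ ≈ 123.21°.

L_z,max = 5ℏ; Σ(L_z)² = 110 ℏ²; θ(m_l=-3) ≈ 123.21°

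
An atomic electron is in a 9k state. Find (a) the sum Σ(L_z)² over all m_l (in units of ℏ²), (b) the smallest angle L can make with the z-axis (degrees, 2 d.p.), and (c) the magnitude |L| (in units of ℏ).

9k means n = 9, l = 7.
Σ m_l² = 280, so Σ(L_z)² = 280 ℏ².
cos θ_min = 7/√56, so θ_min ≈ 20.70°.
|L| = ℏ√(7·8) = 2√14 ℏ ≈ 7.483ℏ.

Σ(L_z)² = 280 ℏ²; θ_min ≈ 20.70°; |L| = 2√14 ℏ ≈ 7.483ℏ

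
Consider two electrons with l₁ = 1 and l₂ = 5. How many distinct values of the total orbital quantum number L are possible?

By the triangle rule, |l₁ − l₂| ≤ L ≤ l₁ + l₂.
L ∈ {4, 5, 6}.
That is 3 values.

3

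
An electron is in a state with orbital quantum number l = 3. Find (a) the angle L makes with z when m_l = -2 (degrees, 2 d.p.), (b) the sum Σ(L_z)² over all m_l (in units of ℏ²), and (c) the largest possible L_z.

θ(m_l=-2) ≈ 125.26°; Σ(L_z)² = 28 ℏ²; L_z,max = 3ℏ

For m_l = -2: cos θ = -2/√12, θ ≈ 125.26°.
Σ m_l² = 28, so Σ(L_z)² = 28 ℏ².
L_z,max = lℏ = 3ℏ.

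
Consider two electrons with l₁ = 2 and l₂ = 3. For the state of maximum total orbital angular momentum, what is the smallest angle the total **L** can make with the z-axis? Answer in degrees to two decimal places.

θ_min ≈ 24.09°

Angular momentum addition gives L = |l₁ − l₂|, …, l₁ + l₂.
Allowed values: L = 1, 2, 3, 4, 5.
The maximum is L = 5, with |L_tot| = ℏ√(5·6) = √30 ℏ.
The minimum angle with z is arccos(5/√30) ≈ 24.09°.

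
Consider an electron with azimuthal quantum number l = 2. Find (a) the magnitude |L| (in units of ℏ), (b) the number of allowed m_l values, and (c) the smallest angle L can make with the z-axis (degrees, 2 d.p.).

|L| = ℏ√(2·3) = √6 ℏ ≈ 2.449ℏ.
There are 2l+1 = 5 values of m_l.
cos θ_min = 2/√6, so θ_min ≈ 35.26°.

|L| = √6 ℏ ≈ 2.449ℏ; 5 values; θ_min ≈ 35.26°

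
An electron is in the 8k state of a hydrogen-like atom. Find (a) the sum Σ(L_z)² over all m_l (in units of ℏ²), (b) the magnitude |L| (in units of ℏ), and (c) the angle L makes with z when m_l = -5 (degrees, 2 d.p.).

Σ(L_z)² = 280 ℏ²; |L| = 2√14 ℏ ≈ 7.483ℏ; θ(m_l=-5) ≈ 131.92°

The 8k subshell has l = 7.
Σ m_l² = 280, so Σ(L_z)² = 280 ℏ².
|L| = ℏ√(7·8) = 2√14 ℏ ≈ 7.483ℏ.
For m_l = -5: cos θ = -5/√56, θ ≈ 131.92°.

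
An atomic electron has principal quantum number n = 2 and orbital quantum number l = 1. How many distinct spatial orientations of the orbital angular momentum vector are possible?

3

The number of m_l values is 2l + 1 = 2·1 + 1 = 3.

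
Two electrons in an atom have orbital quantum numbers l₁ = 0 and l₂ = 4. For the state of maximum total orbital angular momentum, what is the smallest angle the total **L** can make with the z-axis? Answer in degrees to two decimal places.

θ_min ≈ 26.57°

L runs from |0 − 4| = 4 to 0 + 4 = 4.
So L can be 4.
The maximum is L = 4, with |L_tot| = ℏ√(4·5) = 2√5 ℏ.
The minimum angle with z is arccos(4/√20) ≈ 26.57°.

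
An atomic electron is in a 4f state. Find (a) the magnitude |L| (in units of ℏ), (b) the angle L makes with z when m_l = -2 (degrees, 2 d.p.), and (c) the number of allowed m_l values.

|L| = 2√3 ℏ ≈ 3.464ℏ; θ(m_l=-2) ≈ 125.26°; 7 values

4f means n = 4, l = 3.
|L| = ℏ√(3·4) = 2√3 ℏ ≈ 3.464ℏ.
For m_l = -2: cos θ = -2/√12, θ ≈ 125.26°.
There are 2l+1 = 7 values of m_l.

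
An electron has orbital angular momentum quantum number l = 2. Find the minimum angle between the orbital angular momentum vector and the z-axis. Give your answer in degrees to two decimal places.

|L| = ℏ√(l(l+1)) = √6 ℏ.
The smallest angle corresponds to the largest L_z, i.e. m_l = l = 2, giving L_z = 2ℏ.
cos θ_min = 2/√6, so θ_min ≈ 35.26°.

θ_min ≈ 35.26°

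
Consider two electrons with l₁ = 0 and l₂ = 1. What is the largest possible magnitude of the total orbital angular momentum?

|L_tot|_max = √2 ℏ ≈ 1.414ℏ

By the triangle rule, |l₁ − l₂| ≤ L ≤ l₁ + l₂.
Allowed values: L = 1.
The largest magnitude corresponds to L = 1: |L_tot| = ℏ√(1·2) = √2 ℏ.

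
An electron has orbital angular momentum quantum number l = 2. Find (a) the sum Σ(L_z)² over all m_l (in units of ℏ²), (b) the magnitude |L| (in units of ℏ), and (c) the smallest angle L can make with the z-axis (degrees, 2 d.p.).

Σ m_l² = 10, so Σ(L_z)² = 10 ℏ².
|L| = ℏ√(2·3) = √6 ℏ ≈ 2.449ℏ.
cos θ_min = 2/√6, so θ_min ≈ 35.26°.

Σ(L_z)² = 10 ℏ²; |L| = √6 ℏ ≈ 2.449ℏ; θ_min ≈ 35.26°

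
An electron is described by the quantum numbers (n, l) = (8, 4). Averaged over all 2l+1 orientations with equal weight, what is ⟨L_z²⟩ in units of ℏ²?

The allowed m_l values are -4, -3, -2, -1, 0, 1, 2, 3, 4.
⟨L_z²⟩ = ℏ²·(Σ m_l²)/(2l+1) = ℏ²·60/9 = 6.667ℏ².

⟨L_z²⟩ = 6.667 ℏ²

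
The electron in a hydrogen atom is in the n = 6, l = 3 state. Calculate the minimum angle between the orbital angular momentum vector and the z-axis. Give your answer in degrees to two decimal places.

|L|² = l(l+1)ℏ² = 12ℏ², so |L| = 2√3 ℏ.
The smallest angle corresponds to the largest L_z, i.e. m_l = l = 3, giving L_z = 3ℏ.
cos θ_min = 3/√12, so θ_min ≈ 30.00°.

θ_min ≈ 30.00°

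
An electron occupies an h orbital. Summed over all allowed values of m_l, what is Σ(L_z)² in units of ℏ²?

For an h orbital, l = 5.
m_l ∈ {-5, -4, -3, -2, -1, 0, 1, 2, 3, 4, 5}.
Summing m² from −5 to 5: Σ m_l² = 110.

Σ(L_z)² = 110 ℏ²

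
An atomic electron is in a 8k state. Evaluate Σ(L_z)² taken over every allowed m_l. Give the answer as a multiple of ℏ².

Σ(L_z)² = 280 ℏ²

The 8k subshell has l = 7.
The allowed m_l values are -7, -6, -5, -4, -3, -2, -1, 0, 1, 2, 3, 4, 5, 6, 7.
Σ m_l² = 2·(1 + 4 + 9 + 16 + 25 + 36 + 49) = 280.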